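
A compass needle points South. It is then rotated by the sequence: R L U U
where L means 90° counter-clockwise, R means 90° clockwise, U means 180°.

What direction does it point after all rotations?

Start: South
  R (right (90° clockwise)) -> West
  L (left (90° counter-clockwise)) -> South
  U (U-turn (180°)) -> North
  U (U-turn (180°)) -> South
Final: South

Answer: Final heading: South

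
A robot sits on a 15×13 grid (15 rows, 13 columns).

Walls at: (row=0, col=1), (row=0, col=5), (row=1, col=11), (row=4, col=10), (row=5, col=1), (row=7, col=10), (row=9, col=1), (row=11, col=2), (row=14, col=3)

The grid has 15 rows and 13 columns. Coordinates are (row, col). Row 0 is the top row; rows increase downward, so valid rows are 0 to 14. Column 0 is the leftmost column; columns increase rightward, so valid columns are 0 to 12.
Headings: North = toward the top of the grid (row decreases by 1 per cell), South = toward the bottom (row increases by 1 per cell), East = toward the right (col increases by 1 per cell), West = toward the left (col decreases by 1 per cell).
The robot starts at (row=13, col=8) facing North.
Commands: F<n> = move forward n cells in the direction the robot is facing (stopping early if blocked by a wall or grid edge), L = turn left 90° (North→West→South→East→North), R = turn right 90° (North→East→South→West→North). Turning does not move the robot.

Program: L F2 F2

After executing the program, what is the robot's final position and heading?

Start: (row=13, col=8), facing North
  L: turn left, now facing West
  F2: move forward 2, now at (row=13, col=6)
  F2: move forward 2, now at (row=13, col=4)
Final: (row=13, col=4), facing West

Answer: Final position: (row=13, col=4), facing West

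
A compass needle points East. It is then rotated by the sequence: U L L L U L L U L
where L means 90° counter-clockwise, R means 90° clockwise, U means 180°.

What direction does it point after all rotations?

Start: East
  U (U-turn (180°)) -> West
  L (left (90° counter-clockwise)) -> South
  L (left (90° counter-clockwise)) -> East
  L (left (90° counter-clockwise)) -> North
  U (U-turn (180°)) -> South
  L (left (90° counter-clockwise)) -> East
  L (left (90° counter-clockwise)) -> North
  U (U-turn (180°)) -> South
  L (left (90° counter-clockwise)) -> East
Final: East

Answer: Final heading: East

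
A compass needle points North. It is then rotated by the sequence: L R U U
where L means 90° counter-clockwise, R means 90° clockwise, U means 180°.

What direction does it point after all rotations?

Answer: Final heading: North

Derivation:
Start: North
  L (left (90° counter-clockwise)) -> West
  R (right (90° clockwise)) -> North
  U (U-turn (180°)) -> South
  U (U-turn (180°)) -> North
Final: North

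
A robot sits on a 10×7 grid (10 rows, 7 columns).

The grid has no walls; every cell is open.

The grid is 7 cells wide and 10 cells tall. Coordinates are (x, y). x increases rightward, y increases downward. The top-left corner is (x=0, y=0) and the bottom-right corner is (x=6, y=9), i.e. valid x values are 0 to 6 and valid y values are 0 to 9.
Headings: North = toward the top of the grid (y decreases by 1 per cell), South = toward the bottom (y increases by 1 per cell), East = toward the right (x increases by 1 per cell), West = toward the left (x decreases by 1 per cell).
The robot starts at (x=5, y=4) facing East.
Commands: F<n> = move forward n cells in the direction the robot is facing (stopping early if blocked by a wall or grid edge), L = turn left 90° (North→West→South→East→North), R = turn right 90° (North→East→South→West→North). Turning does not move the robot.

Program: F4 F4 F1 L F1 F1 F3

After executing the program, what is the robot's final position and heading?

Start: (x=5, y=4), facing East
  F4: move forward 1/4 (blocked), now at (x=6, y=4)
  F4: move forward 0/4 (blocked), now at (x=6, y=4)
  F1: move forward 0/1 (blocked), now at (x=6, y=4)
  L: turn left, now facing North
  F1: move forward 1, now at (x=6, y=3)
  F1: move forward 1, now at (x=6, y=2)
  F3: move forward 2/3 (blocked), now at (x=6, y=0)
Final: (x=6, y=0), facing North

Answer: Final position: (x=6, y=0), facing North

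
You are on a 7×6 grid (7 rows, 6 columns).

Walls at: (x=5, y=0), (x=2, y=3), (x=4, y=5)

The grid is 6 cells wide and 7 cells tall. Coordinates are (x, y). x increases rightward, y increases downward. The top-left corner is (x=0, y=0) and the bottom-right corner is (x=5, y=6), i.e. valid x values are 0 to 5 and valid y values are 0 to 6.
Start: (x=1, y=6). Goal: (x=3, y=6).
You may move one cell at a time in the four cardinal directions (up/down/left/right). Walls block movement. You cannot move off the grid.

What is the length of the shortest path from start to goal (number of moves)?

Answer: Shortest path length: 2

Derivation:
BFS from (x=1, y=6) until reaching (x=3, y=6):
  Distance 0: (x=1, y=6)
  Distance 1: (x=1, y=5), (x=0, y=6), (x=2, y=6)
  Distance 2: (x=1, y=4), (x=0, y=5), (x=2, y=5), (x=3, y=6)  <- goal reached here
One shortest path (2 moves): (x=1, y=6) -> (x=2, y=6) -> (x=3, y=6)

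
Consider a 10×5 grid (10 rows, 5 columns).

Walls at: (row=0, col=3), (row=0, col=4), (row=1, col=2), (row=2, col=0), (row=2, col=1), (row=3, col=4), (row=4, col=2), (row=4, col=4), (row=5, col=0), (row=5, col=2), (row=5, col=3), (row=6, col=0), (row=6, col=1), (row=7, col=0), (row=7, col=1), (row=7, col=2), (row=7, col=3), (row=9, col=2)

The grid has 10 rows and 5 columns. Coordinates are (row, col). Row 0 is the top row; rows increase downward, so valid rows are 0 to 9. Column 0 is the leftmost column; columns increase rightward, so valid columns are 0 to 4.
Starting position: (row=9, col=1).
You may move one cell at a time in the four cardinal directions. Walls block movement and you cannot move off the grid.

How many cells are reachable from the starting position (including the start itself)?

Answer: Reachable cells: 14

Derivation:
BFS flood-fill from (row=9, col=1):
  Distance 0: (row=9, col=1)
  Distance 1: (row=8, col=1), (row=9, col=0)
  Distance 2: (row=8, col=0), (row=8, col=2)
  Distance 3: (row=8, col=3)
  Distance 4: (row=8, col=4), (row=9, col=3)
  Distance 5: (row=7, col=4), (row=9, col=4)
  Distance 6: (row=6, col=4)
  Distance 7: (row=5, col=4), (row=6, col=3)
  Distance 8: (row=6, col=2)
Total reachable: 14 (grid has 32 open cells total)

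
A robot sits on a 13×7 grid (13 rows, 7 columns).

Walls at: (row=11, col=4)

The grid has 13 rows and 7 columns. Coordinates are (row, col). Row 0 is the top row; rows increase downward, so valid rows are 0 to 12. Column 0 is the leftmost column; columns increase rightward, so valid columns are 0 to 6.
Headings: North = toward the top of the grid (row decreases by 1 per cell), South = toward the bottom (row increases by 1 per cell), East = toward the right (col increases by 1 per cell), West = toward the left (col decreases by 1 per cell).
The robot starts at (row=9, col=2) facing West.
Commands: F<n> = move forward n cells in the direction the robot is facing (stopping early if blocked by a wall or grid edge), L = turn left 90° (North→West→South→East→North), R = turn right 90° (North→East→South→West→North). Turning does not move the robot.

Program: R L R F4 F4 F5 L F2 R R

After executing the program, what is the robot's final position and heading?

Start: (row=9, col=2), facing West
  R: turn right, now facing North
  L: turn left, now facing West
  R: turn right, now facing North
  F4: move forward 4, now at (row=5, col=2)
  F4: move forward 4, now at (row=1, col=2)
  F5: move forward 1/5 (blocked), now at (row=0, col=2)
  L: turn left, now facing West
  F2: move forward 2, now at (row=0, col=0)
  R: turn right, now facing North
  R: turn right, now facing East
Final: (row=0, col=0), facing East

Answer: Final position: (row=0, col=0), facing East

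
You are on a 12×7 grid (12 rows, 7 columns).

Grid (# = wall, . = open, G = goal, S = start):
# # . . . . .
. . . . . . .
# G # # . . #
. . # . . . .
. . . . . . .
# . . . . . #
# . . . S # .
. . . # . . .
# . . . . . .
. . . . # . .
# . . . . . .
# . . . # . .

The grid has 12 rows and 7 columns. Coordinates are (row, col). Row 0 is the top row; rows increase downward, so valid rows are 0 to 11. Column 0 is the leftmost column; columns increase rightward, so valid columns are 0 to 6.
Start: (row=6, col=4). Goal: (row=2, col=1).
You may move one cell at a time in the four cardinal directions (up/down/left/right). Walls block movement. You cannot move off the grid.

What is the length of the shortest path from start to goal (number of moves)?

Answer: Shortest path length: 7

Derivation:
BFS from (row=6, col=4) until reaching (row=2, col=1):
  Distance 0: (row=6, col=4)
  Distance 1: (row=5, col=4), (row=6, col=3), (row=7, col=4)
  Distance 2: (row=4, col=4), (row=5, col=3), (row=5, col=5), (row=6, col=2), (row=7, col=5), (row=8, col=4)
  Distance 3: (row=3, col=4), (row=4, col=3), (row=4, col=5), (row=5, col=2), (row=6, col=1), (row=7, col=2), (row=7, col=6), (row=8, col=3), (row=8, col=5)
  Distance 4: (row=2, col=4), (row=3, col=3), (row=3, col=5), (row=4, col=2), (row=4, col=6), (row=5, col=1), (row=6, col=6), (row=7, col=1), (row=8, col=2), (row=8, col=6), (row=9, col=3), (row=9, col=5)
  Distance 5: (row=1, col=4), (row=2, col=5), (row=3, col=6), (row=4, col=1), (row=7, col=0), (row=8, col=1), (row=9, col=2), (row=9, col=6), (row=10, col=3), (row=10, col=5)
  Distance 6: (row=0, col=4), (row=1, col=3), (row=1, col=5), (row=3, col=1), (row=4, col=0), (row=9, col=1), (row=10, col=2), (row=10, col=4), (row=10, col=6), (row=11, col=3), (row=11, col=5)
  Distance 7: (row=0, col=3), (row=0, col=5), (row=1, col=2), (row=1, col=6), (row=2, col=1), (row=3, col=0), (row=9, col=0), (row=10, col=1), (row=11, col=2), (row=11, col=6)  <- goal reached here
One shortest path (7 moves): (row=6, col=4) -> (row=6, col=3) -> (row=6, col=2) -> (row=6, col=1) -> (row=5, col=1) -> (row=4, col=1) -> (row=3, col=1) -> (row=2, col=1)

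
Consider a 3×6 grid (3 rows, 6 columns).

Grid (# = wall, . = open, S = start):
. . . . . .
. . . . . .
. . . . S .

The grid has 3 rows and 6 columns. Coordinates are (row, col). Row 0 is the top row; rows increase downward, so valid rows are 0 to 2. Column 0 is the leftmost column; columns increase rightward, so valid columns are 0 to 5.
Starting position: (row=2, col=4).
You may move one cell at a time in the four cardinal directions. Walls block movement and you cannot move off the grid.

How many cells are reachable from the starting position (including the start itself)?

BFS flood-fill from (row=2, col=4):
  Distance 0: (row=2, col=4)
  Distance 1: (row=1, col=4), (row=2, col=3), (row=2, col=5)
  Distance 2: (row=0, col=4), (row=1, col=3), (row=1, col=5), (row=2, col=2)
  Distance 3: (row=0, col=3), (row=0, col=5), (row=1, col=2), (row=2, col=1)
  Distance 4: (row=0, col=2), (row=1, col=1), (row=2, col=0)
  Distance 5: (row=0, col=1), (row=1, col=0)
  Distance 6: (row=0, col=0)
Total reachable: 18 (grid has 18 open cells total)

Answer: Reachable cells: 18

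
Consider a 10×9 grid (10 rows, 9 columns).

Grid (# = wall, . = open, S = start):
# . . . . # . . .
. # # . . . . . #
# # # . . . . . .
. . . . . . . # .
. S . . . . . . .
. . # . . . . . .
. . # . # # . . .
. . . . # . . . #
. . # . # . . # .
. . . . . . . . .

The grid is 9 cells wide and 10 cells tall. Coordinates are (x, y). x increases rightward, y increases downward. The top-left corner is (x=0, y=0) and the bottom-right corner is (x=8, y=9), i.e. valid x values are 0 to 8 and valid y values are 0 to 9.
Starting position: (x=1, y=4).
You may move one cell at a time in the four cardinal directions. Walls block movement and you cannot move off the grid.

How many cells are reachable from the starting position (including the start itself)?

BFS flood-fill from (x=1, y=4):
  Distance 0: (x=1, y=4)
  Distance 1: (x=1, y=3), (x=0, y=4), (x=2, y=4), (x=1, y=5)
  Distance 2: (x=0, y=3), (x=2, y=3), (x=3, y=4), (x=0, y=5), (x=1, y=6)
  Distance 3: (x=3, y=3), (x=4, y=4), (x=3, y=5), (x=0, y=6), (x=1, y=7)
  Distance 4: (x=3, y=2), (x=4, y=3), (x=5, y=4), (x=4, y=5), (x=3, y=6), (x=0, y=7), (x=2, y=7), (x=1, y=8)
  Distance 5: (x=3, y=1), (x=4, y=2), (x=5, y=3), (x=6, y=4), (x=5, y=5), (x=3, y=7), (x=0, y=8), (x=1, y=9)
  Distance 6: (x=3, y=0), (x=4, y=1), (x=5, y=2), (x=6, y=3), (x=7, y=4), (x=6, y=5), (x=3, y=8), (x=0, y=9), (x=2, y=9)
  Distance 7: (x=2, y=0), (x=4, y=0), (x=5, y=1), (x=6, y=2), (x=8, y=4), (x=7, y=5), (x=6, y=6), (x=3, y=9)
  Distance 8: (x=1, y=0), (x=6, y=1), (x=7, y=2), (x=8, y=3), (x=8, y=5), (x=7, y=6), (x=6, y=7), (x=4, y=9)
  Distance 9: (x=6, y=0), (x=7, y=1), (x=8, y=2), (x=8, y=6), (x=5, y=7), (x=7, y=7), (x=6, y=8), (x=5, y=9)
  Distance 10: (x=7, y=0), (x=5, y=8), (x=6, y=9)
  Distance 11: (x=8, y=0), (x=7, y=9)
  Distance 12: (x=8, y=9)
  Distance 13: (x=8, y=8)
Total reachable: 71 (grid has 72 open cells total)

Answer: Reachable cells: 71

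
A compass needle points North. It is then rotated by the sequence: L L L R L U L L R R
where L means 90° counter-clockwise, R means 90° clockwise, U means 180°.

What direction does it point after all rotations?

Start: North
  L (left (90° counter-clockwise)) -> West
  L (left (90° counter-clockwise)) -> South
  L (left (90° counter-clockwise)) -> East
  R (right (90° clockwise)) -> South
  L (left (90° counter-clockwise)) -> East
  U (U-turn (180°)) -> West
  L (left (90° counter-clockwise)) -> South
  L (left (90° counter-clockwise)) -> East
  R (right (90° clockwise)) -> South
  R (right (90° clockwise)) -> West
Final: West

Answer: Final heading: West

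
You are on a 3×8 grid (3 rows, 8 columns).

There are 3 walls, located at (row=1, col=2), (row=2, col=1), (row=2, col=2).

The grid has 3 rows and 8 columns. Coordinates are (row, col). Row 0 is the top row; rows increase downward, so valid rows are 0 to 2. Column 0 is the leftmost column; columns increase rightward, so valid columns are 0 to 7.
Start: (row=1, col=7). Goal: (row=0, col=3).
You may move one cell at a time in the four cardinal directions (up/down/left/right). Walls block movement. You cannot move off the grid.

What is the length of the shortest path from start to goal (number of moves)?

BFS from (row=1, col=7) until reaching (row=0, col=3):
  Distance 0: (row=1, col=7)
  Distance 1: (row=0, col=7), (row=1, col=6), (row=2, col=7)
  Distance 2: (row=0, col=6), (row=1, col=5), (row=2, col=6)
  Distance 3: (row=0, col=5), (row=1, col=4), (row=2, col=5)
  Distance 4: (row=0, col=4), (row=1, col=3), (row=2, col=4)
  Distance 5: (row=0, col=3), (row=2, col=3)  <- goal reached here
One shortest path (5 moves): (row=1, col=7) -> (row=1, col=6) -> (row=1, col=5) -> (row=1, col=4) -> (row=1, col=3) -> (row=0, col=3)

Answer: Shortest path length: 5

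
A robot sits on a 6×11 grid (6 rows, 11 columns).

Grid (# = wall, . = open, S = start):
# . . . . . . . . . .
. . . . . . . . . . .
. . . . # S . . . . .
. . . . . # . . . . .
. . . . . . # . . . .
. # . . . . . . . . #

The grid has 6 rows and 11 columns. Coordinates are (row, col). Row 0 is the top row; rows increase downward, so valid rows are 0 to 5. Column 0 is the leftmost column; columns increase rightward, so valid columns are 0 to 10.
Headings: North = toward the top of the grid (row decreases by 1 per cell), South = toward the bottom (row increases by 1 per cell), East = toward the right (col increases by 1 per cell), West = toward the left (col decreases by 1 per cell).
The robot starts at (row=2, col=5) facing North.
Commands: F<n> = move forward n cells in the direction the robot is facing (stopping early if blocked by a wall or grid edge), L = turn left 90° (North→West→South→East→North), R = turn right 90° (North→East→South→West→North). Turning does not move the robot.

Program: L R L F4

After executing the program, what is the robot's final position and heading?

Answer: Final position: (row=2, col=5), facing West

Derivation:
Start: (row=2, col=5), facing North
  L: turn left, now facing West
  R: turn right, now facing North
  L: turn left, now facing West
  F4: move forward 0/4 (blocked), now at (row=2, col=5)
Final: (row=2, col=5), facing West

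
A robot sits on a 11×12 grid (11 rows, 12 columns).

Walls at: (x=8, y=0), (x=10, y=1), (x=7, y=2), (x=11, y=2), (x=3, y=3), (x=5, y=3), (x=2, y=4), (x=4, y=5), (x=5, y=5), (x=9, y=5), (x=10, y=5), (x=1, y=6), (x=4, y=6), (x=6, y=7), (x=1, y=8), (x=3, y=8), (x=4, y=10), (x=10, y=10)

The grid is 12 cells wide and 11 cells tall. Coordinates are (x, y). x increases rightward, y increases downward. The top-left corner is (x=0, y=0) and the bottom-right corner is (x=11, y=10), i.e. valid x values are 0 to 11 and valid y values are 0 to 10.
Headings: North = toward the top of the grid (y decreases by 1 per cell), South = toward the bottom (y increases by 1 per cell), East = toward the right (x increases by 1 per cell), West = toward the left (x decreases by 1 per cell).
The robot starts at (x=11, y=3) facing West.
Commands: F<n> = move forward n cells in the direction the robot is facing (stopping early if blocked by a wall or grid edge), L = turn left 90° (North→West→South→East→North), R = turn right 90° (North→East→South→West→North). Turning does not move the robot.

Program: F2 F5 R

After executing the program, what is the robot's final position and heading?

Start: (x=11, y=3), facing West
  F2: move forward 2, now at (x=9, y=3)
  F5: move forward 3/5 (blocked), now at (x=6, y=3)
  R: turn right, now facing North
Final: (x=6, y=3), facing North

Answer: Final position: (x=6, y=3), facing North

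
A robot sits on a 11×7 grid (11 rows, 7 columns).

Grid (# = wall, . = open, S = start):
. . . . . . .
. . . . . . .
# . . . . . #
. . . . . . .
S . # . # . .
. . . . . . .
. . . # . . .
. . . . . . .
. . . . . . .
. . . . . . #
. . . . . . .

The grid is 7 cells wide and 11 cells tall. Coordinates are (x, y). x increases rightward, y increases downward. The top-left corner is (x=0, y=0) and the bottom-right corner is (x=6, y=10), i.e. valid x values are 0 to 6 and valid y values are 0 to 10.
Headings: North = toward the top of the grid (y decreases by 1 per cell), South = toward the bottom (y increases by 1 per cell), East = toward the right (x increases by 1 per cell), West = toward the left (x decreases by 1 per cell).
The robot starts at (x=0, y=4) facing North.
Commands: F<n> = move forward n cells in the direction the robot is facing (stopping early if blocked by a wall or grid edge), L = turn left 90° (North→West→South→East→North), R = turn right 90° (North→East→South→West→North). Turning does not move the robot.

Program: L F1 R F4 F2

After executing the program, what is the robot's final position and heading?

Answer: Final position: (x=0, y=3), facing North

Derivation:
Start: (x=0, y=4), facing North
  L: turn left, now facing West
  F1: move forward 0/1 (blocked), now at (x=0, y=4)
  R: turn right, now facing North
  F4: move forward 1/4 (blocked), now at (x=0, y=3)
  F2: move forward 0/2 (blocked), now at (x=0, y=3)
Final: (x=0, y=3), facing North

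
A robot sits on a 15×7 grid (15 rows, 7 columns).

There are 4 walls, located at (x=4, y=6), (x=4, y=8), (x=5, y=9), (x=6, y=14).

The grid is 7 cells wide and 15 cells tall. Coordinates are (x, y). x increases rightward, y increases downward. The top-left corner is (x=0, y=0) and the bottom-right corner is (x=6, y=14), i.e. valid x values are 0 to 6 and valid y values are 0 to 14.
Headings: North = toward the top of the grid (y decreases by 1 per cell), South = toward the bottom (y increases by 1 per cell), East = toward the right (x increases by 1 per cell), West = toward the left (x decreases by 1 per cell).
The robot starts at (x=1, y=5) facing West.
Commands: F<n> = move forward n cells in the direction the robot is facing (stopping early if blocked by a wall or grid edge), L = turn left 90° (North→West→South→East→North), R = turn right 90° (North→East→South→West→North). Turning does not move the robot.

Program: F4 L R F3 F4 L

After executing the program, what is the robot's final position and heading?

Start: (x=1, y=5), facing West
  F4: move forward 1/4 (blocked), now at (x=0, y=5)
  L: turn left, now facing South
  R: turn right, now facing West
  F3: move forward 0/3 (blocked), now at (x=0, y=5)
  F4: move forward 0/4 (blocked), now at (x=0, y=5)
  L: turn left, now facing South
Final: (x=0, y=5), facing South

Answer: Final position: (x=0, y=5), facing South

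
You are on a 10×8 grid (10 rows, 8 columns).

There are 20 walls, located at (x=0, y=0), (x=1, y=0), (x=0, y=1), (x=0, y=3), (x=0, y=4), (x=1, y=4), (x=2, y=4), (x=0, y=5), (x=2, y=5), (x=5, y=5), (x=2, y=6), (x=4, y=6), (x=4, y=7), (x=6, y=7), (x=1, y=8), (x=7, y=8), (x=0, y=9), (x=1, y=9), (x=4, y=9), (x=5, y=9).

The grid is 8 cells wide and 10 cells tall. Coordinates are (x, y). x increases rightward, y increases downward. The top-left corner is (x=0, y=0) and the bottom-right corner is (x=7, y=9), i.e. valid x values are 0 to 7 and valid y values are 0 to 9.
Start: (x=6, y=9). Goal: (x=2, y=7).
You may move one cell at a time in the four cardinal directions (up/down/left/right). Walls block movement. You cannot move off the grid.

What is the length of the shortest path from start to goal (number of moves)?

Answer: Shortest path length: 6

Derivation:
BFS from (x=6, y=9) until reaching (x=2, y=7):
  Distance 0: (x=6, y=9)
  Distance 1: (x=6, y=8), (x=7, y=9)
  Distance 2: (x=5, y=8)
  Distance 3: (x=5, y=7), (x=4, y=8)
  Distance 4: (x=5, y=6), (x=3, y=8)
  Distance 5: (x=6, y=6), (x=3, y=7), (x=2, y=8), (x=3, y=9)
  Distance 6: (x=6, y=5), (x=3, y=6), (x=7, y=6), (x=2, y=7), (x=2, y=9)  <- goal reached here
One shortest path (6 moves): (x=6, y=9) -> (x=6, y=8) -> (x=5, y=8) -> (x=4, y=8) -> (x=3, y=8) -> (x=2, y=8) -> (x=2, y=7)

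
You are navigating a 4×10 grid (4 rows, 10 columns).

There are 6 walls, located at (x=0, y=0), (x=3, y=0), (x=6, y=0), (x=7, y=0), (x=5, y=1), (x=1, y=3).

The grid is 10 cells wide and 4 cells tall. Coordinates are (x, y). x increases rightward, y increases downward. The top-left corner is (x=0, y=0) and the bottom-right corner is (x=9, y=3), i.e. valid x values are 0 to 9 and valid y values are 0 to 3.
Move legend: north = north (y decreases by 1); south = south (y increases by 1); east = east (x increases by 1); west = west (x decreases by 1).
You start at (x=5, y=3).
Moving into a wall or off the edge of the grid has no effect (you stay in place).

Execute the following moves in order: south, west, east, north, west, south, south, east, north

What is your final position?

Start: (x=5, y=3)
  south (south): blocked, stay at (x=5, y=3)
  west (west): (x=5, y=3) -> (x=4, y=3)
  east (east): (x=4, y=3) -> (x=5, y=3)
  north (north): (x=5, y=3) -> (x=5, y=2)
  west (west): (x=5, y=2) -> (x=4, y=2)
  south (south): (x=4, y=2) -> (x=4, y=3)
  south (south): blocked, stay at (x=4, y=3)
  east (east): (x=4, y=3) -> (x=5, y=3)
  north (north): (x=5, y=3) -> (x=5, y=2)
Final: (x=5, y=2)

Answer: Final position: (x=5, y=2)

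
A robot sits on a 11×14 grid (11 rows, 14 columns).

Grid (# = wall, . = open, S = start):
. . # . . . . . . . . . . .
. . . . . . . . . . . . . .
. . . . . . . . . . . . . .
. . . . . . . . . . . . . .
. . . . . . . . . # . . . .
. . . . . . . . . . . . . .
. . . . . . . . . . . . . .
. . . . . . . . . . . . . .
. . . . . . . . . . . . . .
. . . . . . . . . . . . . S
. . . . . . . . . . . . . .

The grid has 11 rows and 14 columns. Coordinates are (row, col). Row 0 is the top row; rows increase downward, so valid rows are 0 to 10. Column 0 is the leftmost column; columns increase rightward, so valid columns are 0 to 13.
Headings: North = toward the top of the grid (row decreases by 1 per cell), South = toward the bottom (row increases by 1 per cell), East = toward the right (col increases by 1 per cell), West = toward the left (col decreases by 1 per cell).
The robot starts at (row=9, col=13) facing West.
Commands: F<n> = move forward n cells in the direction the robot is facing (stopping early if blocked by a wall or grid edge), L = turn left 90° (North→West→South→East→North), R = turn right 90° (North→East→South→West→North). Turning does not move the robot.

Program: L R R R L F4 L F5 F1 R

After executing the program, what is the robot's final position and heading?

Answer: Final position: (row=5, col=7), facing North

Derivation:
Start: (row=9, col=13), facing West
  L: turn left, now facing South
  R: turn right, now facing West
  R: turn right, now facing North
  R: turn right, now facing East
  L: turn left, now facing North
  F4: move forward 4, now at (row=5, col=13)
  L: turn left, now facing West
  F5: move forward 5, now at (row=5, col=8)
  F1: move forward 1, now at (row=5, col=7)
  R: turn right, now facing North
Final: (row=5, col=7), facing North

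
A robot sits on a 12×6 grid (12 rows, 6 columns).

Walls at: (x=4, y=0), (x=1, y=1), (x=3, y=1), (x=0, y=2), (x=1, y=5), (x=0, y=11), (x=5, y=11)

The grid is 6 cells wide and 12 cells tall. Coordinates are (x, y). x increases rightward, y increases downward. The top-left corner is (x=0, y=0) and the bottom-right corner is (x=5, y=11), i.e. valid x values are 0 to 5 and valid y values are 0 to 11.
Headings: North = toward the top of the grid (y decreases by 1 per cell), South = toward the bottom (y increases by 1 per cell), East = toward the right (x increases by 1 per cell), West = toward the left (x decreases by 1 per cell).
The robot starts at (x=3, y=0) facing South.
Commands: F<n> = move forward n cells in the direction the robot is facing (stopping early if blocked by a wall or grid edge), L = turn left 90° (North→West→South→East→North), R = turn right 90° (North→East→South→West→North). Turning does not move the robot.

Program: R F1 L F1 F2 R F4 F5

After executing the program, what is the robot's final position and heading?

Answer: Final position: (x=0, y=3), facing West

Derivation:
Start: (x=3, y=0), facing South
  R: turn right, now facing West
  F1: move forward 1, now at (x=2, y=0)
  L: turn left, now facing South
  F1: move forward 1, now at (x=2, y=1)
  F2: move forward 2, now at (x=2, y=3)
  R: turn right, now facing West
  F4: move forward 2/4 (blocked), now at (x=0, y=3)
  F5: move forward 0/5 (blocked), now at (x=0, y=3)
Final: (x=0, y=3), facing West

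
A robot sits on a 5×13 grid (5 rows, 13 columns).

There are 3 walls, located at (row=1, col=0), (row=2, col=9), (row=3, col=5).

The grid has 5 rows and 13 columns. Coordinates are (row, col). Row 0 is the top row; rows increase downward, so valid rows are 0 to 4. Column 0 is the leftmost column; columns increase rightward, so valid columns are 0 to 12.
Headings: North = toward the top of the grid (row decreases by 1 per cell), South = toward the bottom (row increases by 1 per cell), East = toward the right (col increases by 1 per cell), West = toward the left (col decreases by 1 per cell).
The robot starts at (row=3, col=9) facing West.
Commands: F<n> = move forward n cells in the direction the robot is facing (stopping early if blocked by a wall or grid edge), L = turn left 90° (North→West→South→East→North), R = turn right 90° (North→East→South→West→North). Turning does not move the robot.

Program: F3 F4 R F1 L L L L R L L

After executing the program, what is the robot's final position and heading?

Answer: Final position: (row=2, col=6), facing West

Derivation:
Start: (row=3, col=9), facing West
  F3: move forward 3, now at (row=3, col=6)
  F4: move forward 0/4 (blocked), now at (row=3, col=6)
  R: turn right, now facing North
  F1: move forward 1, now at (row=2, col=6)
  L: turn left, now facing West
  L: turn left, now facing South
  L: turn left, now facing East
  L: turn left, now facing North
  R: turn right, now facing East
  L: turn left, now facing North
  L: turn left, now facing West
Final: (row=2, col=6), facing West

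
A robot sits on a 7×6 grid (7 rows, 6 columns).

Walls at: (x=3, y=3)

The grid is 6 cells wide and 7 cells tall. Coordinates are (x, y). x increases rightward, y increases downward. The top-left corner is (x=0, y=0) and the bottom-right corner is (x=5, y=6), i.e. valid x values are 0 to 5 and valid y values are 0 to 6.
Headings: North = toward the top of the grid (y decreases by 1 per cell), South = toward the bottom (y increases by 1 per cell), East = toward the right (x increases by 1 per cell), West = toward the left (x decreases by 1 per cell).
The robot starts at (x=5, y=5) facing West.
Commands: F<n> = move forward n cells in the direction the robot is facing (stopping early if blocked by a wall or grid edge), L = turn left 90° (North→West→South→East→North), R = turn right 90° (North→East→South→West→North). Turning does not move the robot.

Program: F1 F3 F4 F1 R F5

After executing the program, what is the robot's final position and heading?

Answer: Final position: (x=0, y=0), facing North

Derivation:
Start: (x=5, y=5), facing West
  F1: move forward 1, now at (x=4, y=5)
  F3: move forward 3, now at (x=1, y=5)
  F4: move forward 1/4 (blocked), now at (x=0, y=5)
  F1: move forward 0/1 (blocked), now at (x=0, y=5)
  R: turn right, now facing North
  F5: move forward 5, now at (x=0, y=0)
Final: (x=0, y=0), facing North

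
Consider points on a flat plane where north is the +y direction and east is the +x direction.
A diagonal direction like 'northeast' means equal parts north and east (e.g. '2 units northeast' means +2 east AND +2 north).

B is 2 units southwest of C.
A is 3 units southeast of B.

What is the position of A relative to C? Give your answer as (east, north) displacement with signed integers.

Answer: A is at (east=1, north=-5) relative to C.

Derivation:
Place C at the origin (east=0, north=0).
  B is 2 units southwest of C: delta (east=-2, north=-2); B at (east=-2, north=-2).
  A is 3 units southeast of B: delta (east=+3, north=-3); A at (east=1, north=-5).
Therefore A relative to C: (east=1, north=-5).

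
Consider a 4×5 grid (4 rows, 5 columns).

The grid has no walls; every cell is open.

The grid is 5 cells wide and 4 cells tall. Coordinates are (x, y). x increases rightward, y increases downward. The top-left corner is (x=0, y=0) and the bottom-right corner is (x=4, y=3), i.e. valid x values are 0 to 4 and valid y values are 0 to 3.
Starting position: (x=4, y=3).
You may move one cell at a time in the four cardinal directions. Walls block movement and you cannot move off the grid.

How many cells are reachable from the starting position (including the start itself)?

Answer: Reachable cells: 20

Derivation:
BFS flood-fill from (x=4, y=3):
  Distance 0: (x=4, y=3)
  Distance 1: (x=4, y=2), (x=3, y=3)
  Distance 2: (x=4, y=1), (x=3, y=2), (x=2, y=3)
  Distance 3: (x=4, y=0), (x=3, y=1), (x=2, y=2), (x=1, y=3)
  Distance 4: (x=3, y=0), (x=2, y=1), (x=1, y=2), (x=0, y=3)
  Distance 5: (x=2, y=0), (x=1, y=1), (x=0, y=2)
  Distance 6: (x=1, y=0), (x=0, y=1)
  Distance 7: (x=0, y=0)
Total reachable: 20 (grid has 20 open cells total)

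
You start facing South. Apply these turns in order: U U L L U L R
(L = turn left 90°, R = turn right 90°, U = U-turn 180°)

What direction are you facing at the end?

Start: South
  U (U-turn (180°)) -> North
  U (U-turn (180°)) -> South
  L (left (90° counter-clockwise)) -> East
  L (left (90° counter-clockwise)) -> North
  U (U-turn (180°)) -> South
  L (left (90° counter-clockwise)) -> East
  R (right (90° clockwise)) -> South
Final: South

Answer: Final heading: South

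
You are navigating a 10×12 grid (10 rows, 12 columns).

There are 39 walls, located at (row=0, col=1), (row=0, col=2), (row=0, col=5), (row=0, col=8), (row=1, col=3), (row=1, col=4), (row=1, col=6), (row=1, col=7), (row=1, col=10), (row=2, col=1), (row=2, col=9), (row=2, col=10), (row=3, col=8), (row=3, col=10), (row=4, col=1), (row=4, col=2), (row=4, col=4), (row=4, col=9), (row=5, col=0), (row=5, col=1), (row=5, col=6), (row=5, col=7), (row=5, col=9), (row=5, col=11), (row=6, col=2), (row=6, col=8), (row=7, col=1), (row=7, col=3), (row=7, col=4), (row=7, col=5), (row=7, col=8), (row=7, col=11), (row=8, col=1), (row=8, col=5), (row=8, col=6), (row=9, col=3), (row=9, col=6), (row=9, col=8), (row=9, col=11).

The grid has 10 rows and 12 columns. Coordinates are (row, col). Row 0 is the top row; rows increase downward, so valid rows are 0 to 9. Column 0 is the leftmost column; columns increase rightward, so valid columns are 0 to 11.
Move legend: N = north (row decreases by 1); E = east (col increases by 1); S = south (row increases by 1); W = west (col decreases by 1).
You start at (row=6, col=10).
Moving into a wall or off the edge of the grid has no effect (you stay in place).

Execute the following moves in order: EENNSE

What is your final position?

Answer: Final position: (row=6, col=11)

Derivation:
Start: (row=6, col=10)
  E (east): (row=6, col=10) -> (row=6, col=11)
  E (east): blocked, stay at (row=6, col=11)
  N (north): blocked, stay at (row=6, col=11)
  N (north): blocked, stay at (row=6, col=11)
  S (south): blocked, stay at (row=6, col=11)
  E (east): blocked, stay at (row=6, col=11)
Final: (row=6, col=11)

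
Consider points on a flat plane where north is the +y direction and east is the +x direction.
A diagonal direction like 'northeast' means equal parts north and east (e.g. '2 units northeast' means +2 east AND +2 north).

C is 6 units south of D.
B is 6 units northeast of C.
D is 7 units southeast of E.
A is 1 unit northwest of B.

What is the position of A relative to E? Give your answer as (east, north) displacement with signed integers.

Answer: A is at (east=12, north=-6) relative to E.

Derivation:
Place E at the origin (east=0, north=0).
  D is 7 units southeast of E: delta (east=+7, north=-7); D at (east=7, north=-7).
  C is 6 units south of D: delta (east=+0, north=-6); C at (east=7, north=-13).
  B is 6 units northeast of C: delta (east=+6, north=+6); B at (east=13, north=-7).
  A is 1 unit northwest of B: delta (east=-1, north=+1); A at (east=12, north=-6).
Therefore A relative to E: (east=12, north=-6).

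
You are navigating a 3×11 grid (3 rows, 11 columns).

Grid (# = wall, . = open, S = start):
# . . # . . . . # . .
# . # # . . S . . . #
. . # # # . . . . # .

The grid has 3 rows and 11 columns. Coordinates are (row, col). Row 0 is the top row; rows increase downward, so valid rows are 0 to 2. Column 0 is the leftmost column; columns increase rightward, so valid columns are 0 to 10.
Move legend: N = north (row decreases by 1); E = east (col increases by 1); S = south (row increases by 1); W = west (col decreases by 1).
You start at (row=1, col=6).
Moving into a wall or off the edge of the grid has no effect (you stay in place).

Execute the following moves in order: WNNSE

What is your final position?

Answer: Final position: (row=1, col=6)

Derivation:
Start: (row=1, col=6)
  W (west): (row=1, col=6) -> (row=1, col=5)
  N (north): (row=1, col=5) -> (row=0, col=5)
  N (north): blocked, stay at (row=0, col=5)
  S (south): (row=0, col=5) -> (row=1, col=5)
  E (east): (row=1, col=5) -> (row=1, col=6)
Final: (row=1, col=6)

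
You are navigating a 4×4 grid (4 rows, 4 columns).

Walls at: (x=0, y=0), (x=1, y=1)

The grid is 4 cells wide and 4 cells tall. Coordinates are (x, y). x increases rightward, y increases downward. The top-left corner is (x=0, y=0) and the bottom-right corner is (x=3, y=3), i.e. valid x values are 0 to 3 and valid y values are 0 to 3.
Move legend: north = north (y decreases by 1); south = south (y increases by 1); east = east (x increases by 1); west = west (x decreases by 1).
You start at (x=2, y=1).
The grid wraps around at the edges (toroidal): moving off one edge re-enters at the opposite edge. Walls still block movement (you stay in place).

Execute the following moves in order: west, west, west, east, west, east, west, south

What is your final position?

Start: (x=2, y=1)
  [×3]west (west): blocked, stay at (x=2, y=1)
  east (east): (x=2, y=1) -> (x=3, y=1)
  west (west): (x=3, y=1) -> (x=2, y=1)
  east (east): (x=2, y=1) -> (x=3, y=1)
  west (west): (x=3, y=1) -> (x=2, y=1)
  south (south): (x=2, y=1) -> (x=2, y=2)
Final: (x=2, y=2)

Answer: Final position: (x=2, y=2)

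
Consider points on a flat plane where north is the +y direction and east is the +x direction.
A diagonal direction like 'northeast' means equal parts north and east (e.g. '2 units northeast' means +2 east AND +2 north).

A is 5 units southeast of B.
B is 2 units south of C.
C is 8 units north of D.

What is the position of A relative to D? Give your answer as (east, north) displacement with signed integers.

Answer: A is at (east=5, north=1) relative to D.

Derivation:
Place D at the origin (east=0, north=0).
  C is 8 units north of D: delta (east=+0, north=+8); C at (east=0, north=8).
  B is 2 units south of C: delta (east=+0, north=-2); B at (east=0, north=6).
  A is 5 units southeast of B: delta (east=+5, north=-5); A at (east=5, north=1).
Therefore A relative to D: (east=5, north=1).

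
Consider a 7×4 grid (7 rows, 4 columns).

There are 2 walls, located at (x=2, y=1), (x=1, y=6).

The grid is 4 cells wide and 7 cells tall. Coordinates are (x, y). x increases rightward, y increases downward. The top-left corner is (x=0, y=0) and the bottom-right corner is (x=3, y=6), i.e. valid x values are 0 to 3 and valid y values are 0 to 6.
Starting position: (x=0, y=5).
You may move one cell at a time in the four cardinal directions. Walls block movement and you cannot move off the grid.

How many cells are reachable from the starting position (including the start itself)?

BFS flood-fill from (x=0, y=5):
  Distance 0: (x=0, y=5)
  Distance 1: (x=0, y=4), (x=1, y=5), (x=0, y=6)
  Distance 2: (x=0, y=3), (x=1, y=4), (x=2, y=5)
  Distance 3: (x=0, y=2), (x=1, y=3), (x=2, y=4), (x=3, y=5), (x=2, y=6)
  Distance 4: (x=0, y=1), (x=1, y=2), (x=2, y=3), (x=3, y=4), (x=3, y=6)
  Distance 5: (x=0, y=0), (x=1, y=1), (x=2, y=2), (x=3, y=3)
  Distance 6: (x=1, y=0), (x=3, y=2)
  Distance 7: (x=2, y=0), (x=3, y=1)
  Distance 8: (x=3, y=0)
Total reachable: 26 (grid has 26 open cells total)

Answer: Reachable cells: 26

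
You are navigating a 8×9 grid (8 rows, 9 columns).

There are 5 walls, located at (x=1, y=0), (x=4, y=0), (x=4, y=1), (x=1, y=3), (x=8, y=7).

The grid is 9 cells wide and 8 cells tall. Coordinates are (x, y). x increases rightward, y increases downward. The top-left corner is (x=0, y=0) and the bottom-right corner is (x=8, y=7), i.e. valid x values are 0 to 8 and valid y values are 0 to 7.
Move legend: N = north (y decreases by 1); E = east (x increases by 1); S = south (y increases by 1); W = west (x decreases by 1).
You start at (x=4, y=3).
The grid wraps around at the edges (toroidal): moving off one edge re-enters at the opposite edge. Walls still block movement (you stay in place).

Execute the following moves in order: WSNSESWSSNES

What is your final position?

Start: (x=4, y=3)
  W (west): (x=4, y=3) -> (x=3, y=3)
  S (south): (x=3, y=3) -> (x=3, y=4)
  N (north): (x=3, y=4) -> (x=3, y=3)
  S (south): (x=3, y=3) -> (x=3, y=4)
  E (east): (x=3, y=4) -> (x=4, y=4)
  S (south): (x=4, y=4) -> (x=4, y=5)
  W (west): (x=4, y=5) -> (x=3, y=5)
  S (south): (x=3, y=5) -> (x=3, y=6)
  S (south): (x=3, y=6) -> (x=3, y=7)
  N (north): (x=3, y=7) -> (x=3, y=6)
  E (east): (x=3, y=6) -> (x=4, y=6)
  S (south): (x=4, y=6) -> (x=4, y=7)
Final: (x=4, y=7)

Answer: Final position: (x=4, y=7)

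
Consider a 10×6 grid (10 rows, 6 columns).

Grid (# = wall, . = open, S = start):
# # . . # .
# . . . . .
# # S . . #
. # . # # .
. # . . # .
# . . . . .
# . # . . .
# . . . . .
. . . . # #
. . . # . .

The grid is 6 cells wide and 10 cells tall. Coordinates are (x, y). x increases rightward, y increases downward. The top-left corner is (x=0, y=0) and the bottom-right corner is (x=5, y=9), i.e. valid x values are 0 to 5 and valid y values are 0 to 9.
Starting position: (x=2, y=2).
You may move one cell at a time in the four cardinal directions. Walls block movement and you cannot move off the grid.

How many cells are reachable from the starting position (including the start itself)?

Answer: Reachable cells: 37

Derivation:
BFS flood-fill from (x=2, y=2):
  Distance 0: (x=2, y=2)
  Distance 1: (x=2, y=1), (x=3, y=2), (x=2, y=3)
  Distance 2: (x=2, y=0), (x=1, y=1), (x=3, y=1), (x=4, y=2), (x=2, y=4)
  Distance 3: (x=3, y=0), (x=4, y=1), (x=3, y=4), (x=2, y=5)
  Distance 4: (x=5, y=1), (x=1, y=5), (x=3, y=5)
  Distance 5: (x=5, y=0), (x=4, y=5), (x=1, y=6), (x=3, y=6)
  Distance 6: (x=5, y=5), (x=4, y=6), (x=1, y=7), (x=3, y=7)
  Distance 7: (x=5, y=4), (x=5, y=6), (x=2, y=7), (x=4, y=7), (x=1, y=8), (x=3, y=8)
  Distance 8: (x=5, y=3), (x=5, y=7), (x=0, y=8), (x=2, y=8), (x=1, y=9)
  Distance 9: (x=0, y=9), (x=2, y=9)
Total reachable: 37 (grid has 41 open cells total)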